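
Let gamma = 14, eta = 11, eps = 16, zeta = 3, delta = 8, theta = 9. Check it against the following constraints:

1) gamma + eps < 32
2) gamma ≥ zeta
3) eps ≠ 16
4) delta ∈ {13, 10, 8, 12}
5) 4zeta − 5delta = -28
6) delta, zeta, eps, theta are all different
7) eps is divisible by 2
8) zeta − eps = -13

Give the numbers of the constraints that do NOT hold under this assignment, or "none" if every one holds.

1) gamma + eps = 14 + 16 = 30; 30 < 32 — holds.
2) gamma = 14, zeta = 3; 14 ≥ 3 — holds.
3) eps = 16, but 16 is required to differ — does not hold.
4) delta = 8 is in {13, 10, 8, 12} — holds.
5) 4zeta − 5delta = 4(3) − 5(8) = -28 — holds.
6) values 8, 3, 16, 9 are pairwise distinct — holds.
7) 16 / 2 = 8, so 2 divides 16 — holds.
8) zeta − eps = 3 − 16 = -13 — holds.

Violated: 3.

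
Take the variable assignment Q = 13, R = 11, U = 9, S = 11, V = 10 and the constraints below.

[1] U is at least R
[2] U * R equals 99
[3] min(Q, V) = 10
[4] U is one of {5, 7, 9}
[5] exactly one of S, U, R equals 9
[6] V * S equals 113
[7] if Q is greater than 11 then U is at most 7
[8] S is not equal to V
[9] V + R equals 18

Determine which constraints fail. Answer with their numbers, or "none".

No — constraints 1, 6, 7, 9 are not satisfied.

[1] U = 9, R = 11; 9 < 11 (want ≥)  false
[2] U * R = 9 * 11 = 99  true
[3] min(13, 10) = 10  true
[4] U = 9 is in {5, 7, 9}  true
[5] S=11, U=9, R=11; 1 of them equals 9  true
[6] V * S = 10 * 11 = 110, not 113  false
[7] Q = 13 > 11, so we need U ≤ 7; but U = 9 > 7  false
[8] S = 11, V = 10; distinct  true
[9] V + R = 10 + 11 = 21, not 18  false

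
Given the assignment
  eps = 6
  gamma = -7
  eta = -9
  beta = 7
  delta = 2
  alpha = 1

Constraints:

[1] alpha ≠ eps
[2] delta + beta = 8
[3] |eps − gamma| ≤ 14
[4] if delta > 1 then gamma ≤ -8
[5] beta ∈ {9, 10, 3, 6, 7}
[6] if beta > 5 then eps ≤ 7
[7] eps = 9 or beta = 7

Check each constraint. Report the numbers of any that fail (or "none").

[1] alpha = 1, eps = 6; distinct — satisfied.
[2] delta + beta = 2 + 7 = 9, not 8 — violated.
[3] |6 − (-7)| = 13; 13 ≤ 14 — satisfied.
[4] delta = 2 > 1, so we need gamma ≤ -8; but gamma = -7 > -8 — violated.
[5] beta = 7 is in {9, 10, 3, 6, 7} — satisfied.
[6] beta = 7 > 5, so we need eps ≤ 7; eps = 6 ≤ 7 — satisfied.
[7] eps = 6 ≠ 9, but beta = 7 = 7 (second disjunct) — satisfied.

Constraints 2 and 4 do not hold.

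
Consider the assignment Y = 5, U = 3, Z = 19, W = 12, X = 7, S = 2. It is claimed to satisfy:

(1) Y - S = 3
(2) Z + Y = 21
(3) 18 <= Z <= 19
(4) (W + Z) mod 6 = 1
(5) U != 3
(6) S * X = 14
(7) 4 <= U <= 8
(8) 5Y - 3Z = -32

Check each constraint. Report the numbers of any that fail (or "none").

Constraints 2, 5, 7 are violated.

(1) Y - S = 5 - 2 = 3 — holds.
(2) Z + Y = 19 + 5 = 24, not 21 — does not hold.
(3) Z = 19 lies in [18, 19] — holds.
(4) W + Z = 31; 31 mod 6 = 1 — holds.
(5) U = 3, but 3 is required to differ — does not hold.
(6) S * X = 2 * 7 = 14 — holds.
(7) U = 3 is outside [4, 8] — does not hold.
(8) 5Y - 3Z = 5(5) - 3(19) = -32 — holds.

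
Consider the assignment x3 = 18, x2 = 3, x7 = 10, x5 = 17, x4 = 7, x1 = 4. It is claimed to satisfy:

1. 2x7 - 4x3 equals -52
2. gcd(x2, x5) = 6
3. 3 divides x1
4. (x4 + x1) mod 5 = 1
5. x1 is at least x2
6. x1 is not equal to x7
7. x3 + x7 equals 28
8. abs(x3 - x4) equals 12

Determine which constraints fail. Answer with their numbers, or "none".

1. 2x7 - 4x3 = 2(10) - 4(18) = -52  true
2. gcd(3, 17) = 1, not 6  false
3. 4 = 3*1 + 1, so 3 does not divide 4  false
4. x4 + x1 = 11; 11 mod 5 = 1  true
5. x1 = 4, x2 = 3; 4 ≥ 3  true
6. x1 = 4, x7 = 10; distinct  true
7. x3 + x7 = 18 + 10 = 28  true
8. abs(18 - 7) = 11, not 12  false

Violated: 2, 3, and 8.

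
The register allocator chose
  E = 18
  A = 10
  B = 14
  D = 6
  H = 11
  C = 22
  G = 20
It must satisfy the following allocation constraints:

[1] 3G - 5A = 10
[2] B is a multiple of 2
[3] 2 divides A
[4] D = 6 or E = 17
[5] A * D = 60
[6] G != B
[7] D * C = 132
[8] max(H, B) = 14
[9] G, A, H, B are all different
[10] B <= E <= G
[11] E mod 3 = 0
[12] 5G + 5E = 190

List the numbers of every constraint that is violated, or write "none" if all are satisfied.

[1] 3G - 5A = 3(20) - 5(10) = 10  ✓
[2] 14 / 2 = 7, so 2 divides 14  ✓
[3] 10 / 2 = 5, so 2 divides 10  ✓
[4] D = 6 = 6 (first disjunct)  ✓
[5] A * D = 10 * 6 = 60  ✓
[6] G = 20, B = 14; distinct  ✓
[7] D * C = 6 * 22 = 132  ✓
[8] max(11, 14) = 14  ✓
[9] values 20, 10, 11, 14 are pairwise distinct  ✓
[10] values 14 <= 18 <= 20  ✓
[11] 18 mod 3 = 0  ✓
[12] 5G + 5E = 5(20) + 5(18) = 190  ✓

None — every constraint holds.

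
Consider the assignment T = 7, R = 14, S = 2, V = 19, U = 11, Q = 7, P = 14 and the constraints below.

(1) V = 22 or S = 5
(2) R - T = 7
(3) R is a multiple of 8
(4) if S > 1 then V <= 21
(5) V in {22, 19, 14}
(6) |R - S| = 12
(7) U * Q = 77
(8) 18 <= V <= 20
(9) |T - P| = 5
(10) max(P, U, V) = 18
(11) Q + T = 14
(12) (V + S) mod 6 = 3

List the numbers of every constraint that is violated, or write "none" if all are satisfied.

(1) V = 19 ≠ 22 and S = 2 ≠ 5; both disjuncts false — violated.
(2) R - T = 14 - 7 = 7 — OK.
(3) 14 = 8*1 + 6, so 8 does not divide 14 — violated.
(4) S = 2 > 1, so we need V ≤ 21; V = 19 ≤ 21 — OK.
(5) V = 19 is in {22, 19, 14} — OK.
(6) |14 - 2| = 12 — OK.
(7) U * Q = 11 * 7 = 77 — OK.
(8) V = 19 lies in [18, 20] — OK.
(9) |7 - 14| = 7, not 5 — violated.
(10) max(14, 11, 19) = 19, not 18 — violated.
(11) Q + T = 7 + 7 = 14 — OK.
(12) V + S = 21; 21 mod 6 = 3 — OK.

Constraints 1, 3, 9, and 10 are violated.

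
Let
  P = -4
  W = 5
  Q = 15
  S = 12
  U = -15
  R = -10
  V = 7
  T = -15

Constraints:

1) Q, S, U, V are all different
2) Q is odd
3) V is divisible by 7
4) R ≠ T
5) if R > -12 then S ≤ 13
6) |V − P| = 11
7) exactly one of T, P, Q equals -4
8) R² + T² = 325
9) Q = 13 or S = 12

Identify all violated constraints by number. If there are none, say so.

1) values 15, 12, -15, 7 are pairwise distinct  yes
2) Q = 15 is odd  yes
3) 7 / 7 = 1, so 7 divides 7  yes
4) R = -10, T = -15; distinct  yes
5) R = -10 > -12, so we need S ≤ 13; S = 12 ≤ 13  yes
6) |7 − (-4)| = 11  yes
7) T=-15, P=-4, Q=15; 1 of them equals -4  yes
8) R² + T² = (-10)² + (-15)² = 100 + 225 = 325  yes
9) Q = 15 ≠ 13, but S = 12 = 12 (second disjunct)  yes

Yes — all constraints hold.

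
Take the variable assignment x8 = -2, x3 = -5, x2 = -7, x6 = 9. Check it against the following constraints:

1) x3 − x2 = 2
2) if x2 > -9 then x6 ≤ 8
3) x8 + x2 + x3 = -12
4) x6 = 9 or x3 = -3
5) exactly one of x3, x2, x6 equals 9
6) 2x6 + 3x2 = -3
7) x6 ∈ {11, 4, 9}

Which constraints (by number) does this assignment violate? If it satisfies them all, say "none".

No — constraints 2, 3 are not satisfied.

1) x3 − x2 = -5 − (-7) = 2 — holds.
2) x2 = -7 > -9, so we need x6 ≤ 8; but x6 = 9 > 8 — fails.
3) x8 + x2 + x3 = -2 + (-7) + (-5) = -14, not -12 — fails.
4) x6 = 9 = 9 (first disjunct) — holds.
5) x3=-5, x2=-7, x6=9; 1 of them equals 9 — holds.
6) 2x6 + 3x2 = 2(9) + 3(-7) = -3 — holds.
7) x6 = 9 is in {11, 4, 9} — holds.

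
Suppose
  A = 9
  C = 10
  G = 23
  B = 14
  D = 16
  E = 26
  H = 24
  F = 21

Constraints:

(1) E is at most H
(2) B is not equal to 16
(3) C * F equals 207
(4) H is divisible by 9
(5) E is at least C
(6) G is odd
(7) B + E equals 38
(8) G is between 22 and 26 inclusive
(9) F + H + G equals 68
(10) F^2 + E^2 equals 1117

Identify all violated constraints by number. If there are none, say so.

No — constraints 1, 3, 4, 7 are not satisfied.

(1) E = 26, H = 24; 26 > 24 (want ≤)  no
(2) B = 14, and 14 ≠ 16  yes
(3) C * F = 10 * 21 = 210, not 207  no
(4) 24 = 9*2 + 6, so 9 does not divide 24  no
(5) E = 26, C = 10; 26 ≥ 10  yes
(6) G = 23 is odd  yes
(7) B + E = 14 + 26 = 40, not 38  no
(8) G = 23 lies in [22, 26]  yes
(9) F + H + G = 21 + 24 + 23 = 68  yes
(10) F^2 + E^2 = 21^2 + 26^2 = 441 + 676 = 1117  yes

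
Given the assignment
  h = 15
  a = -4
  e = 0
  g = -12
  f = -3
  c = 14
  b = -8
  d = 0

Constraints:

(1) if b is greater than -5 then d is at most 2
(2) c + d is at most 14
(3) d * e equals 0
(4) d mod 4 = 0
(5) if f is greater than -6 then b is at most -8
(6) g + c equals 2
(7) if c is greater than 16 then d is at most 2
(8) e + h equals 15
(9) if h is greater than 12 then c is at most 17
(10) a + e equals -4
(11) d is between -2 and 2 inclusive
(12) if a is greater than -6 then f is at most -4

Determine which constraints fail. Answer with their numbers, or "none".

Constraint 12 does not hold.

(1) b = -8, not > -5; antecedent false, conditional vacuously true  OK
(2) c + d = 14 + 0 = 14; 14 ≤ 14  OK
(3) d * e = 0 * 0 = 0  OK
(4) 0 mod 4 = 0  OK
(5) f = -3 > -6, so we need b ≤ -8; b = -8 ≤ -8  OK
(6) g + c = -12 + 14 = 2  OK
(7) c = 14, not > 16; antecedent false, conditional vacuously true  OK
(8) e + h = 0 + 15 = 15  OK
(9) h = 15 > 12, so we need c ≤ 17; c = 14 ≤ 17  OK
(10) a + e = -4 + 0 = -4  OK
(11) d = 0 lies in [-2, 2]  OK
(12) a = -4 > -6, so we need f ≤ -4; but f = -3 > -4  FAIL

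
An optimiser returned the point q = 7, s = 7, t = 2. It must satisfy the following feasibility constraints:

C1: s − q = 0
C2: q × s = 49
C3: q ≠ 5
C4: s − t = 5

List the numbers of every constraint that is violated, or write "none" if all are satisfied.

C1: s − q = 7 − 7 = 0  true
C2: q × s = 7 × 7 = 49  true
C3: q = 7, and 7 ≠ 5  true
C4: s − t = 7 − 2 = 5  true

No violations.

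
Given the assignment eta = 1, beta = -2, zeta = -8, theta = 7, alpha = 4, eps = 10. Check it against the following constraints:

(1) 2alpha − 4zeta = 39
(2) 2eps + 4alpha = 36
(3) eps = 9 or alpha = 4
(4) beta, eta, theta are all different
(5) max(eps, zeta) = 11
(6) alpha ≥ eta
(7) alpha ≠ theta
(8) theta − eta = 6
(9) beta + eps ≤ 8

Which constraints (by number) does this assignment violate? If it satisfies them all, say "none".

(1) 2alpha − 4zeta = 2(4) − 4(-8) = 40, not 39 — does not hold.
(2) 2eps + 4alpha = 2(10) + 4(4) = 36 — holds.
(3) eps = 10 ≠ 9, but alpha = 4 = 4 (second disjunct) — holds.
(4) values -2, 1, 7 are pairwise distinct — holds.
(5) max(10, -8) = 10, not 11 — does not hold.
(6) alpha = 4, eta = 1; 4 ≥ 1 — holds.
(7) alpha = 4, theta = 7; distinct — holds.
(8) theta − eta = 7 − 1 = 6 — holds.
(9) beta + eps = -2 + 10 = 8; 8 ≤ 8 — holds.

Constraints 1, 5 do not hold.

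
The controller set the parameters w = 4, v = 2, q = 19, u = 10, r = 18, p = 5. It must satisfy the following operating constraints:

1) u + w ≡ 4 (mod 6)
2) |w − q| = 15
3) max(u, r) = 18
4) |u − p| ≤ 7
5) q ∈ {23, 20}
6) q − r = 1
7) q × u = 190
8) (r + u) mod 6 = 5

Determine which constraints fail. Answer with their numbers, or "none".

1) u + w = 14; 14 mod 6 = 2, not 4 — fails.
2) |4 − 19| = 15 — holds.
3) max(10, 18) = 18 — holds.
4) |10 − 5| = 5; 5 ≤ 7 — holds.
5) q = 19 is not in {23, 20} — fails.
6) q − r = 19 − 18 = 1 — holds.
7) q × u = 19 × 10 = 190 — holds.
8) r + u = 28; 28 mod 6 = 4, not 5 — fails.

Constraints 1, 5, 8 do not hold.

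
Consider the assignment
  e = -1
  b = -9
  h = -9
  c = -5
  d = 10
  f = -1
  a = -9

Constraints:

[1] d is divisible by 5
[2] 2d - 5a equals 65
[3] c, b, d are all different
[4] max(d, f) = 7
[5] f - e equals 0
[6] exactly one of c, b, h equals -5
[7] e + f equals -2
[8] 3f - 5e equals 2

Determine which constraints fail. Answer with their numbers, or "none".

The assignment fails constraint 4.

[1] 10 / 5 = 2, so 5 divides 10  OK
[2] 2d - 5a = 2(10) - 5(-9) = 65  OK
[3] values -5, -9, 10 are pairwise distinct  OK
[4] max(10, -1) = 10, not 7  FAIL
[5] f - e = -1 - (-1) = 0  OK
[6] c=-5, b=-9, h=-9; 1 of them equals -5  OK
[7] e + f = -1 + (-1) = -2  OK
[8] 3f - 5e = 3(-1) - 5(-1) = 2  OK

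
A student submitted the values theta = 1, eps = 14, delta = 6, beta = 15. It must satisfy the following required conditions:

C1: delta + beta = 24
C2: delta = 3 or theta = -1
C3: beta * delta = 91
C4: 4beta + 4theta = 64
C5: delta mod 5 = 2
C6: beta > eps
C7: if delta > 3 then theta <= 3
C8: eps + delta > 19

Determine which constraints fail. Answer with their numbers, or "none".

C1: delta + beta = 6 + 15 = 21, not 24  ✗
C2: delta = 6 ≠ 3 and theta = 1 ≠ -1; both disjuncts false  ✗
C3: beta * delta = 15 * 6 = 90, not 91  ✗
C4: 4beta + 4theta = 4(15) + 4(1) = 64  ✓
C5: 6 mod 5 = 1, not 2  ✗
C6: beta = 15, eps = 14; 15 > 14  ✓
C7: delta = 6 > 3, so we need theta ≤ 3; theta = 1 ≤ 3  ✓
C8: eps + delta = 14 + 6 = 20; 20 > 19  ✓

Constraints 1, 2, 3, 5 do not hold.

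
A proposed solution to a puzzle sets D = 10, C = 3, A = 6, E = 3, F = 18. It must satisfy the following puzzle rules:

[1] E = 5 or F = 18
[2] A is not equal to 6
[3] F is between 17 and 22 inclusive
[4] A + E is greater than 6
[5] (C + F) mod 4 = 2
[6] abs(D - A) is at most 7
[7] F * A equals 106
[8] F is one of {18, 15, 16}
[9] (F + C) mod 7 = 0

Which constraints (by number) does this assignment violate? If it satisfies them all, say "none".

No — constraints 2, 5, 7 are not satisfied.

[1] E = 3 ≠ 5, but F = 18 = 18 (second disjunct) — OK.
[2] A = 6, but 6 is required to differ — violated.
[3] F = 18 lies in [17, 22] — OK.
[4] A + E = 6 + 3 = 9; 9 > 6 — OK.
[5] C + F = 21; 21 mod 4 = 1, not 2 — violated.
[6] abs(10 - 6) = 4; 4 ≤ 7 — OK.
[7] F * A = 18 * 6 = 108, not 106 — violated.
[8] F = 18 is in {18, 15, 16} — OK.
[9] F + C = 21; 21 mod 7 = 0 — OK.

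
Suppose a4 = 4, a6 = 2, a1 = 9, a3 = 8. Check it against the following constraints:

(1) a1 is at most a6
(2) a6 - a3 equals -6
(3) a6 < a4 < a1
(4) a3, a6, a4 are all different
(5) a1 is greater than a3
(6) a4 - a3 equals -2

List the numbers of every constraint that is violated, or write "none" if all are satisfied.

(1) a1 = 9, a6 = 2; 9 > 2 (want ≤)  FAIL
(2) a6 - a3 = 2 - 8 = -6  OK
(3) values 2 < 4 < 9  OK
(4) values 8, 2, 4 are pairwise distinct  OK
(5) a1 = 9, a3 = 8; 9 > 8  OK
(6) a4 - a3 = 4 - 8 = -4, not -2  FAIL

Constraints 1, 6 do not hold.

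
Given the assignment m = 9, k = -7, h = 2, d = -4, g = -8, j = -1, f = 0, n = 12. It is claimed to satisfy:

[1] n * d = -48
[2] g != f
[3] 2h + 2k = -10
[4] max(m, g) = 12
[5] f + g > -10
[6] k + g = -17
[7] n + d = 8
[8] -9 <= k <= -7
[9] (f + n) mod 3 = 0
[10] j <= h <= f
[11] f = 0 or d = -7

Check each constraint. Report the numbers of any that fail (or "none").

The assignment fails constraints 4, 6, and 10.

[1] n * d = 12 * (-4) = -48 — OK.
[2] g = -8, f = 0; distinct — OK.
[3] 2h + 2k = 2(2) + 2(-7) = -10 — OK.
[4] max(9, -8) = 9, not 12 — violated.
[5] f + g = 0 + (-8) = -8; -8 > -10 — OK.
[6] k + g = -7 + (-8) = -15, not -17 — violated.
[7] n + d = 12 + (-4) = 8 — OK.
[8] k = -7 lies in [-9, -7] — OK.
[9] f + n = 12; 12 mod 3 = 0 — OK.
[10] values -1, 2, 0; h = 2 is not <= f = 0 — violated.
[11] f = 0 = 0 (first disjunct) — OK.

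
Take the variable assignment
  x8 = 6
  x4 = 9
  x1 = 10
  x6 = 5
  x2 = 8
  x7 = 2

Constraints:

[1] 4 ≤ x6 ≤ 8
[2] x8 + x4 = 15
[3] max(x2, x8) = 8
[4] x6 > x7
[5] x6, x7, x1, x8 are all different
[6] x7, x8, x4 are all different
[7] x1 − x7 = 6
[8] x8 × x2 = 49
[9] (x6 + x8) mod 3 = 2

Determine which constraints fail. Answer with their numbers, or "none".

[1] x6 = 5 lies in [4, 8] — satisfied.
[2] x8 + x4 = 6 + 9 = 15 — satisfied.
[3] max(8, 6) = 8 — satisfied.
[4] x6 = 5, x7 = 2; 5 > 2 — satisfied.
[5] values 5, 2, 10, 6 are pairwise distinct — satisfied.
[6] values 2, 6, 9 are pairwise distinct — satisfied.
[7] x1 − x7 = 10 − 2 = 8, not 6 — violated.
[8] x8 × x2 = 6 × 8 = 48, not 49 — violated.
[9] x6 + x8 = 11; 11 mod 3 = 2 — satisfied.

Constraints 7, 8 do not hold.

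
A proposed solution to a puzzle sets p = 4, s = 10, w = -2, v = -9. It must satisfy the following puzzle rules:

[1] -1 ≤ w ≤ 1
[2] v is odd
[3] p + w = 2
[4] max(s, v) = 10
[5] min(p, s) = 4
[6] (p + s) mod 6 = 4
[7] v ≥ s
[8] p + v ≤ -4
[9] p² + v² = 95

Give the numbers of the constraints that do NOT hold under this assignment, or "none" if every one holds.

Violated: 1, 6, 7, and 9.

[1] w = -2 is outside [-1, 1]  FAIL
[2] v = -9 is odd  OK
[3] p + w = 4 + (-2) = 2  OK
[4] max(10, -9) = 10  OK
[5] min(4, 10) = 4  OK
[6] p + s = 14; 14 mod 6 = 2, not 4  FAIL
[7] v = -9, s = 10; -9 < 10 (want ≥)  FAIL
[8] p + v = 4 + (-9) = -5; -5 ≤ -4  OK
[9] p² + v² = 4² + (-9)² = 16 + 81 = 97, not 95  FAIL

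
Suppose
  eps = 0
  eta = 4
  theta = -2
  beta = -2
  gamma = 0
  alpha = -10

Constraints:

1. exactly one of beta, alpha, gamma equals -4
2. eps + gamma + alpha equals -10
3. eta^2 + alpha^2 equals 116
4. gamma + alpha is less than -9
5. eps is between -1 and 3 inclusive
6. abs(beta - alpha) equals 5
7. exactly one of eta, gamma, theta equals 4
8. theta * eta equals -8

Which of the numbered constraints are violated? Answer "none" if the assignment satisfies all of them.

1. beta=-2, alpha=-10, gamma=0; 0 of them equal -4, not exactly one — does not hold.
2. eps + gamma + alpha = 0 + 0 + (-10) = -10 — holds.
3. eta^2 + alpha^2 = 4^2 + (-10)^2 = 16 + 100 = 116 — holds.
4. gamma + alpha = 0 + (-10) = -10; -10 < -9 — holds.
5. eps = 0 lies in [-1, 3] — holds.
6. abs(-2 - (-10)) = 8, not 5 — does not hold.
7. eta=4, gamma=0, theta=-2; 1 of them equals 4 — holds.
8. theta * eta = -2 * 4 = -8 — holds.

The assignment fails constraints 1, 6.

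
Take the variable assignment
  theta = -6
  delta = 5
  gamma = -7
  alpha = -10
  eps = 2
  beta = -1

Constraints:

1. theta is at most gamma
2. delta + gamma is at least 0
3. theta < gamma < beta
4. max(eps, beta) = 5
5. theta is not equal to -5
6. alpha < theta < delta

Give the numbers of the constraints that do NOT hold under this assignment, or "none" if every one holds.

1. theta = -6, gamma = -7; -6 > -7 (want ≤) — violated.
2. delta + gamma = 5 + (-7) = -2; -2 < 0, bound 0 not met — violated.
3. values -6, -7, -1; theta = -6 is not < gamma = -7 — violated.
4. max(2, -1) = 2, not 5 — violated.
5. theta = -6, and -6 ≠ -5 — satisfied.
6. values -10 < -6 < 5 — satisfied.

Violated: 1, 2, 3, 4.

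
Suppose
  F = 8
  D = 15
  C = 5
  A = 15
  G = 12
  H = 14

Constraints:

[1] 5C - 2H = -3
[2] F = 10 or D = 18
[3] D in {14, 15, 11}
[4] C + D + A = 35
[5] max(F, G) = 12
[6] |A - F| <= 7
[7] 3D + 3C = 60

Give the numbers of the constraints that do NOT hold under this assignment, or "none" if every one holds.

[1] 5C - 2H = 5(5) - 2(14) = -3 — OK.
[2] F = 8 ≠ 10 and D = 15 ≠ 18; both disjuncts false — violated.
[3] D = 15 is in {14, 15, 11} — OK.
[4] C + D + A = 5 + 15 + 15 = 35 — OK.
[5] max(8, 12) = 12 — OK.
[6] |15 - 8| = 7; 7 ≤ 7 — OK.
[7] 3D + 3C = 3(15) + 3(5) = 60 — OK.

No — constraint 2 is not satisfied.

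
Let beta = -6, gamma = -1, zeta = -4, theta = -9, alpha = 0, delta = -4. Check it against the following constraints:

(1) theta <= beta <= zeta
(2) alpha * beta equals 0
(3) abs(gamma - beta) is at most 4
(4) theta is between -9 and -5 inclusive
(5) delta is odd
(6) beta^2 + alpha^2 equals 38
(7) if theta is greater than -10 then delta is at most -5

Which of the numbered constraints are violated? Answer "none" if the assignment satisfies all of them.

Constraints 3, 5, 6, and 7 are violated.

(1) values -9 <= -6 <= -4  yes
(2) alpha * beta = 0 * (-6) = 0  yes
(3) abs(-1 - (-6)) = 5; 5 > 4, exceeds bound 4  no
(4) theta = -9 lies in [-9, -5]  yes
(5) delta = -4 is even  no
(6) beta^2 + alpha^2 = (-6)^2 + 0^2 = 36 + 0 = 36, not 38  no
(7) theta = -9 > -10, so we need delta ≤ -5; but delta = -4 > -5  no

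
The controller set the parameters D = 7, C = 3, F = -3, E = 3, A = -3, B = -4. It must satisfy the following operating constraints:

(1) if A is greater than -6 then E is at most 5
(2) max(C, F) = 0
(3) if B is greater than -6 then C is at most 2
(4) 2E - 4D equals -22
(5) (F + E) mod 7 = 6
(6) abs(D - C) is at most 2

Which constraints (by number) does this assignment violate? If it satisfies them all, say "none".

No — constraints 2, 3, 5, 6 are not satisfied.

(1) A = -3 > -6, so we need E ≤ 5; E = 3 ≤ 5  OK
(2) max(3, -3) = 3, not 0  FAIL
(3) B = -4 > -6, so we need C ≤ 2; but C = 3 > 2  FAIL
(4) 2E - 4D = 2(3) - 4(7) = -22  OK
(5) F + E = 0; 0 mod 7 = 0, not 6  FAIL
(6) abs(7 - 3) = 4; 4 > 2, exceeds bound 2  FAIL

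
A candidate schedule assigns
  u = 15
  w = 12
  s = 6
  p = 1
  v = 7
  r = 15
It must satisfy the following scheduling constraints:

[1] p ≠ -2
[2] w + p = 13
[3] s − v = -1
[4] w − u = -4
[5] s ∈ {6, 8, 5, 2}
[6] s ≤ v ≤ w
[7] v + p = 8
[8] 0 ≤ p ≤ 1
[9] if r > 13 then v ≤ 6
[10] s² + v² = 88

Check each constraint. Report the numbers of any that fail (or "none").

[1] p = 1, and 1 ≠ -2 — holds.
[2] w + p = 12 + 1 = 13 — holds.
[3] s − v = 6 − 7 = -1 — holds.
[4] w − u = 12 − 15 = -3, not -4 — does not hold.
[5] s = 6 is in {6, 8, 5, 2} — holds.
[6] values 6 ≤ 7 ≤ 12 — holds.
[7] v + p = 7 + 1 = 8 — holds.
[8] p = 1 lies in [0, 1] — holds.
[9] r = 15 > 13, so we need v ≤ 6; but v = 7 > 6 — does not hold.
[10] s² + v² = 6² + 7² = 36 + 49 = 85, not 88 — does not hold.

No — constraints 4, 9, 10 are not satisfied.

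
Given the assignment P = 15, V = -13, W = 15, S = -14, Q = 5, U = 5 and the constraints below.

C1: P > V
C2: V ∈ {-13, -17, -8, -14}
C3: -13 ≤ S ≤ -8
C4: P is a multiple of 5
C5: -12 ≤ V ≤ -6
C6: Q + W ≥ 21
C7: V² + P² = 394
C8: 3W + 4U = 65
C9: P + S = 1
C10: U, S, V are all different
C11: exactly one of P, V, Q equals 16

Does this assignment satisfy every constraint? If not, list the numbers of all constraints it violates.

C1: P = 15, V = -13; 15 > -13 — holds.
C2: V = -13 is in {-13, -17, -8, -14} — holds.
C3: S = -14 is outside [-13, -8] — fails.
C4: 15 / 5 = 3, so 5 divides 15 — holds.
C5: V = -13 is outside [-12, -6] — fails.
C6: Q + W = 5 + 15 = 20; 20 < 21, bound 21 not met — fails.
C7: V² + P² = (-13)² + 15² = 169 + 225 = 394 — holds.
C8: 3W + 4U = 3(15) + 4(5) = 65 — holds.
C9: P + S = 15 + (-14) = 1 — holds.
C10: values 5, -14, -13 are pairwise distinct — holds.
C11: P=15, V=-13, Q=5; 0 of them equal 16, not exactly one — fails.

Violated: 3, 5, 6, and 11.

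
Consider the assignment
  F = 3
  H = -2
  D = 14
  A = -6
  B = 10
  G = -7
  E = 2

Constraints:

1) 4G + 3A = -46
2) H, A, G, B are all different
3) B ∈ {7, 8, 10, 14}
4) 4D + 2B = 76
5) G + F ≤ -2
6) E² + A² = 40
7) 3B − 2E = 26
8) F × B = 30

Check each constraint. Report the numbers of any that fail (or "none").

The assignment satisfies every constraint.

1) 4G + 3A = 4(-7) + 3(-6) = -46 — holds.
2) values -2, -6, -7, 10 are pairwise distinct — holds.
3) B = 10 is in {7, 8, 10, 14} — holds.
4) 4D + 2B = 4(14) + 2(10) = 76 — holds.
5) G + F = -7 + 3 = -4; -4 ≤ -2 — holds.
6) E² + A² = 2² + (-6)² = 4 + 36 = 40 — holds.
7) 3B − 2E = 3(10) − 2(2) = 26 — holds.
8) F × B = 3 × 10 = 30 — holds.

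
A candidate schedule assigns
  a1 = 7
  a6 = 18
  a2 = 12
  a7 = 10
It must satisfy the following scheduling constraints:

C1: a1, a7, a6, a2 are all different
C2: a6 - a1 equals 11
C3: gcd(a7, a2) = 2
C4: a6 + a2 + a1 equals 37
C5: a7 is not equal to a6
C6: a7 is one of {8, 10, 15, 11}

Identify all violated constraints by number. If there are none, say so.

The assignment satisfies every constraint.

C1: values 7, 10, 18, 12 are pairwise distinct — holds.
C2: a6 - a1 = 18 - 7 = 11 — holds.
C3: gcd(10, 12) = 2 — holds.
C4: a6 + a2 + a1 = 18 + 12 + 7 = 37 — holds.
C5: a7 = 10, a6 = 18; distinct — holds.
C6: a7 = 10 is in {8, 10, 15, 11} — holds.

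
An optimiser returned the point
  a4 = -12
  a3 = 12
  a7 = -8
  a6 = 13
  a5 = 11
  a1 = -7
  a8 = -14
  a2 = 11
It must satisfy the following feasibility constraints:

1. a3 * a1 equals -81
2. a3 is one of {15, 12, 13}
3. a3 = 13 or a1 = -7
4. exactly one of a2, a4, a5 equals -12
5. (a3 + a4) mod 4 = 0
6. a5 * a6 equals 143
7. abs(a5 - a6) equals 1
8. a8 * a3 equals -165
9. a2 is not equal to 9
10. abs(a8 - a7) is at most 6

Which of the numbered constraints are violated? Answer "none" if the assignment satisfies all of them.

1. a3 * a1 = 12 * (-7) = -84, not -81 — fails.
2. a3 = 12 is in {15, 12, 13} — holds.
3. a3 = 12 ≠ 13, but a1 = -7 = -7 (second disjunct) — holds.
4. a2=11, a4=-12, a5=11; 1 of them equals -12 — holds.
5. a3 + a4 = 0; 0 mod 4 = 0 — holds.
6. a5 * a6 = 11 * 13 = 143 — holds.
7. abs(11 - 13) = 2, not 1 — fails.
8. a8 * a3 = -14 * 12 = -168, not -165 — fails.
9. a2 = 11, and 11 ≠ 9 — holds.
10. abs(-14 - (-8)) = 6; 6 ≤ 6 — holds.

The assignment fails constraints 1, 7, and 8.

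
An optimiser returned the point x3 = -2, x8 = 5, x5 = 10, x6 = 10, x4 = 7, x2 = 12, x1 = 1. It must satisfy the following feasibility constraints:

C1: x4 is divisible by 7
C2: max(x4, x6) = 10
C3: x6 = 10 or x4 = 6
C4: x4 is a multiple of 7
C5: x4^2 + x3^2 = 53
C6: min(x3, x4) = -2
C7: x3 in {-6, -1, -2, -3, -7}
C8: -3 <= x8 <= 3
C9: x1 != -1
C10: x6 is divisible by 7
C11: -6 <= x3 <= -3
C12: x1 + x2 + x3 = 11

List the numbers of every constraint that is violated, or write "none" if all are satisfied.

The assignment fails constraints 8, 10, 11.

C1: 7 / 7 = 1, so 7 divides 7  true
C2: max(7, 10) = 10  true
C3: x6 = 10 = 10 (first disjunct)  true
C4: 7 / 7 = 1, so 7 divides 7  true
C5: x4^2 + x3^2 = 7^2 + (-2)^2 = 49 + 4 = 53  true
C6: min(-2, 7) = -2  true
C7: x3 = -2 is in {-6, -1, -2, -3, -7}  true
C8: x8 = 5 is outside [-3, 3]  false
C9: x1 = 1, and 1 ≠ -1  true
C10: 10 = 7*1 + 3, so 7 does not divide 10  false
C11: x3 = -2 is outside [-6, -3]  false
C12: x1 + x2 + x3 = 1 + 12 + (-2) = 11  true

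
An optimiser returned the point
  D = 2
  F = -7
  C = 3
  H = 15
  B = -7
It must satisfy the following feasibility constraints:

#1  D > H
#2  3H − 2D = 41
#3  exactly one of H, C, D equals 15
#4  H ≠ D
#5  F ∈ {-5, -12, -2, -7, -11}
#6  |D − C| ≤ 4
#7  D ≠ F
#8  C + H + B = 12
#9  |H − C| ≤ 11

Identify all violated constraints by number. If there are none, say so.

#1 D = 2, H = 15; 2 ≤ 15 (want >) — violated.
#2 3H − 2D = 3(15) − 2(2) = 41 — OK.
#3 H=15, C=3, D=2; 1 of them equals 15 — OK.
#4 H = 15, D = 2; distinct — OK.
#5 F = -7 is in {-5, -12, -2, -7, -11} — OK.
#6 |2 − 3| = 1; 1 ≤ 4 — OK.
#7 D = 2, F = -7; distinct — OK.
#8 C + H + B = 3 + 15 + (-7) = 11, not 12 — violated.
#9 |15 − 3| = 12; 12 > 11, exceeds bound 11 — violated.

No — constraints 1, 8, and 9 are not satisfied.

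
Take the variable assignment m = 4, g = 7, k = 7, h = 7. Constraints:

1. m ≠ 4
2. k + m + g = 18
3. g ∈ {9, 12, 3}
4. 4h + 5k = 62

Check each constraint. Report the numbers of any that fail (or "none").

1. m = 4, but 4 is required to differ  ✗
2. k + m + g = 7 + 4 + 7 = 18  ✓
3. g = 7 is not in {9, 12, 3}  ✗
4. 4h + 5k = 4(7) + 5(7) = 63, not 62  ✗

Constraints 1, 3, and 4 do not hold.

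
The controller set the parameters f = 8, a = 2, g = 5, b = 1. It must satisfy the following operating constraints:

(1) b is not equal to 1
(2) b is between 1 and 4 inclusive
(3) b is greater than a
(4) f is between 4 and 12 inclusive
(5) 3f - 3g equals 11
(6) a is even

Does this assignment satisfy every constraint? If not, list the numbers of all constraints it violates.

No — constraints 1, 3, 5 are not satisfied.

(1) b = 1, but 1 is required to differ — violated.
(2) b = 1 lies in [1, 4] — OK.
(3) b = 1, a = 2; 1 ≤ 2 (want >) — violated.
(4) f = 8 lies in [4, 12] — OK.
(5) 3f - 3g = 3(8) - 3(5) = 9, not 11 — violated.
(6) a = 2 is even — OK.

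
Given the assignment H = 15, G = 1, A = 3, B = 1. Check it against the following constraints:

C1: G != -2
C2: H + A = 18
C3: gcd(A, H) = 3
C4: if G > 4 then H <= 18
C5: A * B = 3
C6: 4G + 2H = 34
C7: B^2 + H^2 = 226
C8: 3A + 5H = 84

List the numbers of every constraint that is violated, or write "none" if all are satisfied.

All constraints are satisfied.

C1: G = 1, and 1 ≠ -2  OK
C2: H + A = 15 + 3 = 18  OK
C3: gcd(3, 15) = 3  OK
C4: G = 1, not > 4; antecedent false, conditional vacuously true  OK
C5: A * B = 3 * 1 = 3  OK
C6: 4G + 2H = 4(1) + 2(15) = 34  OK
C7: B^2 + H^2 = 1^2 + 15^2 = 1 + 225 = 226  OK
C8: 3A + 5H = 3(3) + 5(15) = 84  OK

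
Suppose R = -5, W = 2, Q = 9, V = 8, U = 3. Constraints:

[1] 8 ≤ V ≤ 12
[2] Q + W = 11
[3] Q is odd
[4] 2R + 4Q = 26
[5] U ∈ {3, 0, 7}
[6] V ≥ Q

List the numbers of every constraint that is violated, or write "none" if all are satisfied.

[1] V = 8 lies in [8, 12] — satisfied.
[2] Q + W = 9 + 2 = 11 — satisfied.
[3] Q = 9 is odd — satisfied.
[4] 2R + 4Q = 2(-5) + 4(9) = 26 — satisfied.
[5] U = 3 is in {3, 0, 7} — satisfied.
[6] V = 8, Q = 9; 8 < 9 (want ≥) — violated.

Violated: 6.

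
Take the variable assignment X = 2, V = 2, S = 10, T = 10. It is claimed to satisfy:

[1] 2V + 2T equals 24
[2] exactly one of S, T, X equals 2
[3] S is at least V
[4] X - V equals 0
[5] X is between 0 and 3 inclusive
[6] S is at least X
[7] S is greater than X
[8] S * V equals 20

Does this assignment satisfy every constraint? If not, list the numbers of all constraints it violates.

[1] 2V + 2T = 2(2) + 2(10) = 24  ✔
[2] S=10, T=10, X=2; 1 of them equals 2  ✔
[3] S = 10, V = 2; 10 ≥ 2  ✔
[4] X - V = 2 - 2 = 0  ✔
[5] X = 2 lies in [0, 3]  ✔
[6] S = 10, X = 2; 10 ≥ 2  ✔
[7] S = 10, X = 2; 10 > 2  ✔
[8] S * V = 10 * 2 = 20  ✔

None — every constraint holds.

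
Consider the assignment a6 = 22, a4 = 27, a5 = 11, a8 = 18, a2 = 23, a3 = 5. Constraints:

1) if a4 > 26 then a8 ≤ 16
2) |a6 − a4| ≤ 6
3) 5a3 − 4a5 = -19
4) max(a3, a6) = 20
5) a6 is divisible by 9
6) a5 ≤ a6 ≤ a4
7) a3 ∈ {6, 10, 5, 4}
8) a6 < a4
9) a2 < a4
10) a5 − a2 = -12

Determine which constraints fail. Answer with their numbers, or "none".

1) a4 = 27 > 26, so we need a8 ≤ 16; but a8 = 18 > 16 — violated.
2) |22 − 27| = 5; 5 ≤ 6 — OK.
3) 5a3 − 4a5 = 5(5) − 4(11) = -19 — OK.
4) max(5, 22) = 22, not 20 — violated.
5) 22 = 9×2 + 4, so 9 does not divide 22 — violated.
6) values 11 ≤ 22 ≤ 27 — OK.
7) a3 = 5 is in {6, 10, 5, 4} — OK.
8) a6 = 22, a4 = 27; 22 < 27 — OK.
9) a2 = 23, a4 = 27; 23 < 27 — OK.
10) a5 − a2 = 11 − 23 = -12 — OK.

Constraints 1, 4, and 5 are violated.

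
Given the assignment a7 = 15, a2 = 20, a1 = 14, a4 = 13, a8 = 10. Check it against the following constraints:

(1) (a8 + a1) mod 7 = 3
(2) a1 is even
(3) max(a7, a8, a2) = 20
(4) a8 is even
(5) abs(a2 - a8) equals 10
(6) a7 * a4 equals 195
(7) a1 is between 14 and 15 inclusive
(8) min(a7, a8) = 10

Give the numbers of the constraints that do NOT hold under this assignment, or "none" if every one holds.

(1) a8 + a1 = 24; 24 mod 7 = 3  holds
(2) a1 = 14 is even  holds
(3) max(15, 10, 20) = 20  holds
(4) a8 = 10 is even  holds
(5) abs(20 - 10) = 10  holds
(6) a7 * a4 = 15 * 13 = 195  holds
(7) a1 = 14 lies in [14, 15]  holds
(8) min(15, 10) = 10  holds

All constraints are satisfied.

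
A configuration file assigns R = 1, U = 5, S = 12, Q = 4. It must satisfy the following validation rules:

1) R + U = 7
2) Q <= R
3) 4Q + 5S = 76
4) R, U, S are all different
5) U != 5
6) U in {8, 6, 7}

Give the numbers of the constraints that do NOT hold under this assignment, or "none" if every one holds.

No — constraints 1, 2, 5, and 6 are not satisfied.

1) R + U = 1 + 5 = 6, not 7 — violated.
2) Q = 4, R = 1; 4 > 1 (want ≤) — violated.
3) 4Q + 5S = 4(4) + 5(12) = 76 — OK.
4) values 1, 5, 12 are pairwise distinct — OK.
5) U = 5, but 5 is required to differ — violated.
6) U = 5 is not in {8, 6, 7} — violated.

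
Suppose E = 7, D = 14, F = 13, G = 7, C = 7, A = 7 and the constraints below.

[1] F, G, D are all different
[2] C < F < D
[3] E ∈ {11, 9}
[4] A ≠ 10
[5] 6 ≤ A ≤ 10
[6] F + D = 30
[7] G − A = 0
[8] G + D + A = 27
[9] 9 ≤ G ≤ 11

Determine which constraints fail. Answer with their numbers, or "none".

Constraints 3, 6, 8, 9 are violated.

[1] values 13, 7, 14 are pairwise distinct  ✔
[2] values 7 < 13 < 14  ✔
[3] E = 7 is not in {11, 9}  ✘
[4] A = 7, and 7 ≠ 10  ✔
[5] A = 7 lies in [6, 10]  ✔
[6] F + D = 13 + 14 = 27, not 30  ✘
[7] G − A = 7 − 7 = 0  ✔
[8] G + D + A = 7 + 14 + 7 = 28, not 27  ✘
[9] G = 7 is outside [9, 11]  ✘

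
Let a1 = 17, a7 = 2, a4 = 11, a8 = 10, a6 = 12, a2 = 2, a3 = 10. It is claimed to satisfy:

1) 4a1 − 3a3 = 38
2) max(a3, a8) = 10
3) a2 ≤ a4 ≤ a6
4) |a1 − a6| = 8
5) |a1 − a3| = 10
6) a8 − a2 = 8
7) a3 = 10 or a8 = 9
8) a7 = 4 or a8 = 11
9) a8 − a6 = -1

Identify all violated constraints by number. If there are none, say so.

1) 4a1 − 3a3 = 4(17) − 3(10) = 38 — holds.
2) max(10, 10) = 10 — holds.
3) values 2 ≤ 11 ≤ 12 — holds.
4) |17 − 12| = 5, not 8 — does not hold.
5) |17 − 10| = 7, not 10 — does not hold.
6) a8 − a2 = 10 − 2 = 8 — holds.
7) a3 = 10 = 10 (first disjunct) — holds.
8) a7 = 2 ≠ 4 and a8 = 10 ≠ 11; both disjuncts false — does not hold.
9) a8 − a6 = 10 − 12 = -2, not -1 — does not hold.

Constraints 4, 5, 8, and 9 do not hold.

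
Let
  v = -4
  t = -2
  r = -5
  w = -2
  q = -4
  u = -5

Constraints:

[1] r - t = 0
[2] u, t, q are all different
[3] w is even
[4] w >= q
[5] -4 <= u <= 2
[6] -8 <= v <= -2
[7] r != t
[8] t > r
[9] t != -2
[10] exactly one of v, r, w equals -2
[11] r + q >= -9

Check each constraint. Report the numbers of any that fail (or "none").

No — constraints 1, 5, 9 are not satisfied.

[1] r - t = -5 - (-2) = -3, not 0  false
[2] values -5, -2, -4 are pairwise distinct  true
[3] w = -2 is even  true
[4] w = -2, q = -4; -2 ≥ -4  true
[5] u = -5 is outside [-4, 2]  false
[6] v = -4 lies in [-8, -2]  true
[7] r = -5, t = -2; distinct  true
[8] t = -2, r = -5; -2 > -5  true
[9] t = -2, but -2 is required to differ  false
[10] v=-4, r=-5, w=-2; 1 of them equals -2  true
[11] r + q = -5 + (-4) = -9; -9 ≥ -9  true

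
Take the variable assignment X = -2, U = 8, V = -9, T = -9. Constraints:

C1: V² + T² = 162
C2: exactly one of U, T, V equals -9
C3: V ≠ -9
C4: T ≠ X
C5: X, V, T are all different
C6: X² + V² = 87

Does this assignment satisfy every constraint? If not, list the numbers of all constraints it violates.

No — constraints 2, 3, 5, and 6 are not satisfied.

C1: V² + T² = (-9)² + (-9)² = 81 + 81 = 162 — holds.
C2: U=8, T=-9, V=-9; 2 of them equal -9, not exactly one — does not hold.
C3: V = -9, but -9 is required to differ — does not hold.
C4: T = -9, X = -2; distinct — holds.
C5: V = T = -9, not all different — does not hold.
C6: X² + V² = (-2)² + (-9)² = 4 + 81 = 85, not 87 — does not hold.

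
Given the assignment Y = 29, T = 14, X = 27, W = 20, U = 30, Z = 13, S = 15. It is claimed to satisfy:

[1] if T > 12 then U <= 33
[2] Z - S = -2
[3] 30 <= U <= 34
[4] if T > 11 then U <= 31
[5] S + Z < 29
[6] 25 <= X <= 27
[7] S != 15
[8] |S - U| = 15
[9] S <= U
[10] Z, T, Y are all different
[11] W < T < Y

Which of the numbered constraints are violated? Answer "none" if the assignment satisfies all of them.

[1] T = 14 > 12, so we need U ≤ 33; U = 30 ≤ 33 — satisfied.
[2] Z - S = 13 - 15 = -2 — satisfied.
[3] U = 30 lies in [30, 34] — satisfied.
[4] T = 14 > 11, so we need U ≤ 31; U = 30 ≤ 31 — satisfied.
[5] S + Z = 15 + 13 = 28; 28 < 29 — satisfied.
[6] X = 27 lies in [25, 27] — satisfied.
[7] S = 15, but 15 is required to differ — violated.
[8] |15 - 30| = 15 — satisfied.
[9] S = 15, U = 30; 15 ≤ 30 — satisfied.
[10] values 13, 14, 29 are pairwise distinct — satisfied.
[11] values 20, 14, 29; W = 20 is not < T = 14 — violated.

Constraints 7 and 11 do not hold.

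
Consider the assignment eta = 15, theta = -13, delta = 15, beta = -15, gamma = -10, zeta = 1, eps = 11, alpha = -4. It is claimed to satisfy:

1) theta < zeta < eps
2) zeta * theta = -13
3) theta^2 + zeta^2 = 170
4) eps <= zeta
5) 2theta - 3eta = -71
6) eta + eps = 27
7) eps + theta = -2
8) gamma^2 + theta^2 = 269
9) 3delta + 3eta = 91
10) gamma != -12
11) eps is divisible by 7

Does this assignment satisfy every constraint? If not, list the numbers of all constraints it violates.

1) values -13 < 1 < 11 — OK.
2) zeta * theta = 1 * (-13) = -13 — OK.
3) theta^2 + zeta^2 = (-13)^2 + 1^2 = 169 + 1 = 170 — OK.
4) eps = 11, zeta = 1; 11 > 1 (want ≤) — violated.
5) 2theta - 3eta = 2(-13) - 3(15) = -71 — OK.
6) eta + eps = 15 + 11 = 26, not 27 — violated.
7) eps + theta = 11 + (-13) = -2 — OK.
8) gamma^2 + theta^2 = (-10)^2 + (-13)^2 = 100 + 169 = 269 — OK.
9) 3delta + 3eta = 3(15) + 3(15) = 90, not 91 — violated.
10) gamma = -10, and -10 ≠ -12 — OK.
11) 11 = 7*1 + 4, so 7 does not divide 11 — violated.

Constraints 4, 6, 9, and 11 do not hold.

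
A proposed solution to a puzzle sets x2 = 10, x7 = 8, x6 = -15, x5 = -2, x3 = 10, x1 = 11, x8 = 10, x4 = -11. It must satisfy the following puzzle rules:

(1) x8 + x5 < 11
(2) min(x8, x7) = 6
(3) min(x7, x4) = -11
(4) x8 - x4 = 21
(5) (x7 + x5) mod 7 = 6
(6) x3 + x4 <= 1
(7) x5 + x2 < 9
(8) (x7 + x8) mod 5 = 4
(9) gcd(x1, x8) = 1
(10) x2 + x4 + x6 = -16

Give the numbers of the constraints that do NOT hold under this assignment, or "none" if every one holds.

Constraints 2, 8 do not hold.

(1) x8 + x5 = 10 + (-2) = 8; 8 < 11  OK
(2) min(10, 8) = 8, not 6  FAIL
(3) min(8, -11) = -11  OK
(4) x8 - x4 = 10 - (-11) = 21  OK
(5) x7 + x5 = 6; 6 mod 7 = 6  OK
(6) x3 + x4 = 10 + (-11) = -1; -1 ≤ 1  OK
(7) x5 + x2 = -2 + 10 = 8; 8 < 9  OK
(8) x7 + x8 = 18; 18 mod 5 = 3, not 4  FAIL
(9) gcd(11, 10) = 1  OK
(10) x2 + x4 + x6 = 10 + (-11) + (-15) = -16  OK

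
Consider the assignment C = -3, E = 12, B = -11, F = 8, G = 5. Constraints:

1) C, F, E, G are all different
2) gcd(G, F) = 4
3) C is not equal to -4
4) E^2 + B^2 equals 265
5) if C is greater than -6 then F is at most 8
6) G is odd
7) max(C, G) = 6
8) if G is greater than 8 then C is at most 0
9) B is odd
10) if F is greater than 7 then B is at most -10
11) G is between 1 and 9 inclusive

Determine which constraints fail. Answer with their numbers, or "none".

Violated: 2 and 7.

1) values -3, 8, 12, 5 are pairwise distinct — OK.
2) gcd(5, 8) = 1, not 4 — violated.
3) C = -3, and -3 ≠ -4 — OK.
4) E^2 + B^2 = 12^2 + (-11)^2 = 144 + 121 = 265 — OK.
5) C = -3 > -6, so we need F ≤ 8; F = 8 ≤ 8 — OK.
6) G = 5 is odd — OK.
7) max(-3, 5) = 5, not 6 — violated.
8) G = 5, not > 8; antecedent false, conditional vacuously true — OK.
9) B = -11 is odd — OK.
10) F = 8 > 7, so we need B ≤ -10; B = -11 ≤ -10 — OK.
11) G = 5 lies in [1, 9] — OK.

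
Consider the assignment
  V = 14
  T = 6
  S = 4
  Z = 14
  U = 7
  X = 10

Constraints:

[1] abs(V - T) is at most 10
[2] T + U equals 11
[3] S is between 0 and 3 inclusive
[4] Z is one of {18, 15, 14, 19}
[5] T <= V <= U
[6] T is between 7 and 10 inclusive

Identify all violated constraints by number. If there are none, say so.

[1] abs(14 - 6) = 8; 8 ≤ 10  ✓
[2] T + U = 6 + 7 = 13, not 11  ✗
[3] S = 4 is outside [0, 3]  ✗
[4] Z = 14 is in {18, 15, 14, 19}  ✓
[5] values 6, 14, 7; V = 14 is not <= U = 7  ✗
[6] T = 6 is outside [7, 10]  ✗

The assignment fails constraints 2, 3, 5, and 6.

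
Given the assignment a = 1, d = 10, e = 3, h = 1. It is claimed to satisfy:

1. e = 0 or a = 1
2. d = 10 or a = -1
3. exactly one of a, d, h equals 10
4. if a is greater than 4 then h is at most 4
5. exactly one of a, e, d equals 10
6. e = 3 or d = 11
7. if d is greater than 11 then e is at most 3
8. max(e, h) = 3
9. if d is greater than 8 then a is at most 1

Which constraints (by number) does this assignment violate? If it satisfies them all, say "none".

All constraints are satisfied.

1. e = 3 ≠ 0, but a = 1 = 1 (second disjunct)  ✓
2. d = 10 = 10 (first disjunct)  ✓
3. a=1, d=10, h=1; 1 of them equals 10  ✓
4. a = 1, not > 4; antecedent false, conditional vacuously true  ✓
5. a=1, e=3, d=10; 1 of them equals 10  ✓
6. e = 3 = 3 (first disjunct)  ✓
7. d = 10, not > 11; antecedent false, conditional vacuously true  ✓
8. max(3, 1) = 3  ✓
9. d = 10 > 8, so we need a ≤ 1; a = 1 ≤ 1  ✓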